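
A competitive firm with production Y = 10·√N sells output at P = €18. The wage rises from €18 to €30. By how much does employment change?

ΔN = -16

From P·MP_N = w with MP_N = 5·N^(-1/2), the labor demand is N(w) = (90/w)^(2).
At w = 18: N = 25. At w = 30: N = 9.
ΔN = 9 − 25 = -16.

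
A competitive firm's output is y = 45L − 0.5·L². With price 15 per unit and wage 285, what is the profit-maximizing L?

L* = 26

The marginal product of L is MP_L = 45 − L.
A price-taking firm hires until the value of the marginal product equals the wage: P·MP_L = w, so 15·(45 − L) = 285.
Then 45 − L = 19, giving L = 26.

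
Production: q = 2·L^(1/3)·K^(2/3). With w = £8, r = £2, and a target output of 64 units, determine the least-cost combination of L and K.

Cost minimization requires the marginal rate of technical substitution to equal the input-price ratio: MP_L/MP_K = w/r.
Here MP_L/MP_K = (1/3)·(K/L)/(2/3) = 0.5·(K/L). Setting this equal to 8/2 = 4 gives K = 8L.
Substituting into q = 64: 2·L^(1/3)·(8L)^(2/3) = 64.
Solving, L = 8 and K = 64.

L* = 8, K* = 64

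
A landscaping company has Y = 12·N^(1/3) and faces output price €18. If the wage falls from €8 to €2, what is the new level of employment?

N* = 216

From P·MP_N = w with MP_N = 4·N^(-2/3), the labor demand is N(w) = (72/w)^(3/2).
At w = 8: N = 27. At w = 2: N = 216.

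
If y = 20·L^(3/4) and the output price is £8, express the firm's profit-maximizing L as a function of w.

L(w) = (120/w)^(4)

MP_L = (3/4)·20·L^(-1/4) = 15·L^(-1/4).
Setting P·MP_L = w: 120·L^(-1/4) = w.
Solving for L: L^(-1/4) = w/120, so L = (120/w)^(4).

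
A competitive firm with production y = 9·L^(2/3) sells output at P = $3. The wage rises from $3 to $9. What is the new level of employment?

From P·MP_L = w with MP_L = 6·L^(-1/3), the labor demand is L(w) = (18/w)^(3).
At w = 3: L = 216. At w = 9: L = 8.

L* = 8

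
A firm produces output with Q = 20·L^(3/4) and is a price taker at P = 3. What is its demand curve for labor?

MP_L = (3/4)·20·L^(-1/4) = 15·L^(-1/4).
Setting P·MP_L = w: 45·L^(-1/4) = w.
Solving for L: L^(-1/4) = w/45, so L = (45/w)^(4).

L(w) = 4100625/w^(4)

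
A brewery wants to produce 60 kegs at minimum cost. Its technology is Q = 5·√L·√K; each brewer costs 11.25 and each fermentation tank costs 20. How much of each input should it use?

Cost minimization requires the marginal rate of technical substitution to equal the input-price ratio: MP_L/MP_K = w/r.
Here MP_L/MP_K = (1/2)·(K/L)/(1/2) = (K/L). Setting this equal to 11.25/20 = 0.5625 gives K = 0.5625L.
Substituting into Q = 60: 5·L^(1/2)·(0.5625L)^(1/2) = 60.
Solving, L = 16 and K = 9.

L* = 16, K* = 9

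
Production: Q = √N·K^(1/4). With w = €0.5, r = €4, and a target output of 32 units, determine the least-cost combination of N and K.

Cost minimization requires the marginal rate of technical substitution to equal the input-price ratio: MP_N/MP_K = w/r.
Here MP_N/MP_K = (1/2)·(K/N)/(1/4) = 2·(K/N). Setting this equal to 0.5/4 = 0.125 gives K = 0.0625N.
Substituting into Q = 32: N^(1/2)·(0.0625N)^(1/4) = 32.
Solving, N = 256 and K = 16.

N* = 256, K* = 16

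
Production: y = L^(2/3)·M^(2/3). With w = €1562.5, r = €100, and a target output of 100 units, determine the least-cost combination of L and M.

L* = 8, M* = 125

Cost minimization requires the marginal rate of technical substitution to equal the input-price ratio: MP_L/MP_M = w/r.
Here MP_L/MP_M = (2/3)·(M/L)/(2/3) = (M/L). Setting this equal to 1562.5/100 = 15.625 gives M = 15.625L.
Substituting into y = 100: L^(2/3)·(15.625L)^(2/3) = 100.
Solving, L = 8 and M = 125.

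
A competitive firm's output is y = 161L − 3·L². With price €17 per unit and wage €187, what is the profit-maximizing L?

The marginal product of L is MP_L = 161 − 6L.
A price-taking firm hires until the value of the marginal product equals the wage: P·MP_L = w, so 17·(161 − 6L) = 187.
Then 161 − 6L = 11, giving L = 25.

L* = 25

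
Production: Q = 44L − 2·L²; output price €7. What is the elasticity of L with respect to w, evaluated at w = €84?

ε = -0.375

From P·MP_L = w with MP_L = 44 − 4L, labor demand is L(w) = (44 − w/7)/4.
dL/dw = −1/(28) = -1/28.
At w = 84, L = 8, so ε = (dL/dw)·(w/L) = (-1/28)·(84/8) = -0.375.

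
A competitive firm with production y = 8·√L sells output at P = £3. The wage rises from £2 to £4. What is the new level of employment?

L* = 9

From P·MP_L = w with MP_L = 4·L^(-1/2), the labor demand is L(w) = (12/w)^(2).
At w = 2: L = 36. At w = 4: L = 9.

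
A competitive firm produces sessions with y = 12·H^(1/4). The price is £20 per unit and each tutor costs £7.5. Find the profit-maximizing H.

MP_H = (1/4)·12·H^(-3/4) = 3·H^(-3/4).
Profit maximization for a price taker requires P·MP_H = w: 20·3·H^(-3/4) = 7.5.
So H^(-3/4) = 0.125, which gives H = 16.

H* = 16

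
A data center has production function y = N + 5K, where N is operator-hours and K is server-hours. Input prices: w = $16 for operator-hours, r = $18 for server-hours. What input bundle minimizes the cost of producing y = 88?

N* = 0, K* = 17.6

The inputs are perfect substitutes, so the firm uses whichever has the lower cost per unit of output.
Cost per unit of output via N is 16; via K it is 3.6. K is cheaper.
Producing y = 88 with K alone: N = 0, K = 17.6.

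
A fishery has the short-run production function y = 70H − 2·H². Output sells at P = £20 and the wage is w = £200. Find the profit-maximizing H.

The marginal product of H is MP_H = 70 − 4H.
A price-taking firm hires until the value of the marginal product equals the wage: P·MP_H = w, so 20·(70 − 4H) = 200.
Then 70 − 4H = 10, giving H = 15.

H* = 15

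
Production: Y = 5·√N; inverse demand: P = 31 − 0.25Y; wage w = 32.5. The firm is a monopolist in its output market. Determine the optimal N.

Marginal revenue from the inverse demand is MR = 31 − 0.5Y.
The marginal product is MP_N = 2.5·N^(-1/2).
A monopolist hires until marginal revenue product equals the wage: MR·MP_N = w.
At N, Y = 5·√N. Substituting and solving: (31 − 2.5·√N)·2.5·N^(-1/2) = 32.5 gives N = 4.

N* = 4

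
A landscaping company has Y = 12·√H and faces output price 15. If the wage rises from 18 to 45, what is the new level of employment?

From P·MP_H = w with MP_H = 6·H^(-1/2), the labor demand is H(w) = (90/w)^(2).
At w = 18: H = 25. At w = 45: H = 4.

H* = 4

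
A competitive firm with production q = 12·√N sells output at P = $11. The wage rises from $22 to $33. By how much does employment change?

From P·MP_N = w with MP_N = 6·N^(-1/2), the labor demand is N(w) = (66/w)^(2).
At w = 22: N = 9. At w = 33: N = 4.
ΔN = 4 − 9 = -5.

ΔN = -5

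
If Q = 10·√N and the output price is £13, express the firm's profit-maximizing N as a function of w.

MP_N = (1/2)·10·N^(-1/2) = 5·N^(-1/2).
Setting P·MP_N = w: 65·N^(-1/2) = w.
Solving for N: N^(-1/2) = w/65, so N = (65/w)^(2).

N(w) = 4225/w²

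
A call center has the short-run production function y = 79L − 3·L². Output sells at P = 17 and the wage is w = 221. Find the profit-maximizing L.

L* = 11

The marginal product of L is MP_L = 79 − 6L.
A price-taking firm hires until the value of the marginal product equals the wage: P·MP_L = w, so 17·(79 − 6L) = 221.
Then 79 − 6L = 13, giving L = 11.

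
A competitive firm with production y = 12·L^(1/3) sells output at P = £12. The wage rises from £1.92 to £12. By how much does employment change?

ΔL = -117

From P·MP_L = w with MP_L = 4·L^(-2/3), the labor demand is L(w) = (48/w)^(3/2).
At w = 1.92: L = 125. At w = 12: L = 8.
ΔL = 8 − 125 = -117.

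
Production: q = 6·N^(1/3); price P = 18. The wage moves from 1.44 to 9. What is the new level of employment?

N* = 8

From P·MP_N = w with MP_N = 2·N^(-2/3), the labor demand is N(w) = (36/w)^(3/2).
At w = 1.44: N = 125. At w = 9: N = 8.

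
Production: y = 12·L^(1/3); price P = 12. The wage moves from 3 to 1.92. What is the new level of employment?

From P·MP_L = w with MP_L = 4·L^(-2/3), the labor demand is L(w) = (48/w)^(3/2).
At w = 3: L = 64. At w = 1.92: L = 125.

L* = 125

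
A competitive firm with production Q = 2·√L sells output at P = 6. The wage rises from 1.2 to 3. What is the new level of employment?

L* = 4

From P·MP_L = w with MP_L = L^(-1/2), the labor demand is L(w) = (6/w)^(2).
At w = 1.2: L = 25. At w = 3: L = 4.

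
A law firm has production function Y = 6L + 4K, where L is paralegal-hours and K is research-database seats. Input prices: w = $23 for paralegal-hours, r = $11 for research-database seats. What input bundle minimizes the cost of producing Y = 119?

The inputs are perfect substitutes, so the firm uses whichever has the lower cost per unit of output.
Cost per unit of output via L is w/6 = 23/6; via K it is r/4 = 2.75. K is cheaper.
Producing Y = 119 with K alone: L = 0, K = 29.75.

L* = 0, K* = 29.75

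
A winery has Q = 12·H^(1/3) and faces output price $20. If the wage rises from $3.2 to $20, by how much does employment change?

ΔH = -117

From P·MP_H = w with MP_H = 4·H^(-2/3), the labor demand is H(w) = (80/w)^(3/2).
At w = 3.2: H = 125. At w = 20: H = 8.
ΔH = 8 − 125 = -117.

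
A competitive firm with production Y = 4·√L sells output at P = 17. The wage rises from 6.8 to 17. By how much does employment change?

ΔL = -21

From P·MP_L = w with MP_L = 2·L^(-1/2), the labor demand is L(w) = (34/w)^(2).
At w = 6.8: L = 25. At w = 17: L = 4.
ΔL = 4 − 25 = -21.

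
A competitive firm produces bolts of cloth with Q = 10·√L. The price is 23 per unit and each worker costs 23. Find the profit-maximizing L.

L* = 25

MP_L = (1/2)·10·L^(-1/2) = 5·L^(-1/2).
Profit maximization for a price taker requires P·MP_L = w: 23·5·L^(-1/2) = 23.
So L^(-1/2) = 0.2, which gives L = 25.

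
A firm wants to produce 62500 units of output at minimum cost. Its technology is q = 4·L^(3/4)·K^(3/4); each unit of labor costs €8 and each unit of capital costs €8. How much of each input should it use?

Cost minimization requires the marginal rate of technical substitution to equal the input-price ratio: MP_L/MP_K = w/r.
Here MP_L/MP_K = (3/4)·(K/L)/(3/4) = (K/L). Setting this equal to 8/8 = 1 gives K = L.
Substituting into q = 62500: 4·L^(3/4)·(L)^(3/4) = 62500.
Solving, L = 625 and K = 625.

L* = 625, K* = 625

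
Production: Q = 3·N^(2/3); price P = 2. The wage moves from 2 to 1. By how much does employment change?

From P·MP_N = w with MP_N = 2·N^(-1/3), the labor demand is N(w) = (4/w)^(3).
At w = 2: N = 8. At w = 1: N = 64.
ΔN = 64 − 8 = 56.

ΔN = 56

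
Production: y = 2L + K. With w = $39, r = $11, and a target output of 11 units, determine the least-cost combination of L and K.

L* = 0, K* = 11

The inputs are perfect substitutes, so the firm uses whichever has the lower cost per unit of output.
Cost per unit of output via L is 19.5; via K it is 11. K is cheaper.
Producing y = 11 with K alone: L = 0, K = 11.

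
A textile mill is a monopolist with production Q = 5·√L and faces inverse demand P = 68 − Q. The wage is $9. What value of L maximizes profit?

L* = 25

Marginal revenue from the inverse demand is MR = 68 − 2Q.
The marginal product is MP_L = 2.5·L^(-1/2).
A monopolist hires until marginal revenue product equals the wage: MR·MP_L = w.
At L, Q = 5·√L. Substituting and solving: (68 − 10·√L)·2.5·L^(-1/2) = 9 gives L = 25.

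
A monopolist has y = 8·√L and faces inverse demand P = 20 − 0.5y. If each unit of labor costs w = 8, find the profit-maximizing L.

Marginal revenue from the inverse demand is MR = 20 − y.
The marginal product is MP_L = 4·L^(-1/2).
A monopolist hires until marginal revenue product equals the wage: MR·MP_L = w.
At L, y = 8·√L. Substituting and solving: (20 − 8·√L)·4·L^(-1/2) = 8 gives L = 4.

L* = 4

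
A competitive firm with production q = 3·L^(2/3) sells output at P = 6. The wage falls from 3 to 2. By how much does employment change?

From P·MP_L = w with MP_L = 2·L^(-1/3), the labor demand is L(w) = (12/w)^(3).
At w = 3: L = 64. At w = 2: L = 216.
ΔL = 216 − 64 = 152.

ΔL = 152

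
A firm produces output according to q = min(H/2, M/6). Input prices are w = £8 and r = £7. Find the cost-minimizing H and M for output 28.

H* = 56, M* = 168

With a fixed-proportions technology, the cost-minimizing bundle uses no slack in either input: H/2 = M/6 = q.
So H = 2·28 = 56 and M = 6·28 = 168.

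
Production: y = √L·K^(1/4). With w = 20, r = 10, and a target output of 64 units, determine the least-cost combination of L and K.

L* = 256, K* = 256

Cost minimization requires the marginal rate of technical substitution to equal the input-price ratio: MP_L/MP_K = w/r.
Here MP_L/MP_K = (1/2)·(K/L)/(1/4) = 2·(K/L). Setting this equal to 20/10 = 2 gives K = L.
Substituting into y = 64: L^(1/2)·(L)^(1/4) = 64.
Solving, L = 256 and K = 256.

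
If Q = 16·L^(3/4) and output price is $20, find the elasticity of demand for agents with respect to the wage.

MP_L = (3/4)·16·L^(-1/4), so P·MP_L = w gives 240·L^(-1/4) = w.
Solving, L(w) = (240/w)^(4). This is a constant-elasticity form: L ∝ w^(−4), so ε = −4.

ε = -4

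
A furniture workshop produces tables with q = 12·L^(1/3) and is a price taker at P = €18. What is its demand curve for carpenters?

L(w) = (72/w)^(3/2)

MP_L = (1/3)·12·L^(-2/3) = 4·L^(-2/3).
Setting P·MP_L = w: 72·L^(-2/3) = w.
Solving for L: L^(-2/3) = w/72, so L = (72/w)^(3/2).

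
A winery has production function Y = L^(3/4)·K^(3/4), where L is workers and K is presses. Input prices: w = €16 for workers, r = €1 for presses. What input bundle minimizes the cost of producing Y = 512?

L* = 16, K* = 256

Cost minimization requires the marginal rate of technical substitution to equal the input-price ratio: MP_L/MP_K = w/r.
Here MP_L/MP_K = (3/4)·(K/L)/(3/4) = (K/L). Setting this equal to 16/1 = 16 gives K = 16L.
Substituting into Y = 512: L^(3/4)·(16L)^(3/4) = 512.
Solving, L = 16 and K = 256.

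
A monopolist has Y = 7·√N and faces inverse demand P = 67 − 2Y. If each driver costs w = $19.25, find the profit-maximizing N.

Marginal revenue from the inverse demand is MR = 67 − 4Y.
The marginal product is MP_N = 3.5·N^(-1/2).
A monopolist hires until marginal revenue product equals the wage: MR·MP_N = w.
At N, Y = 7·√N. Substituting and solving: (67 − 28·√N)·3.5·N^(-1/2) = 19.25 gives N = 4.

N* = 4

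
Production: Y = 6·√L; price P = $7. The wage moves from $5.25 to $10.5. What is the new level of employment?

L* = 4

From P·MP_L = w with MP_L = 3·L^(-1/2), the labor demand is L(w) = (21/w)^(2).
At w = 5.25: L = 16. At w = 10.5: L = 4.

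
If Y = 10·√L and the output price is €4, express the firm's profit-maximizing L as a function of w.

MP_L = (1/2)·10·L^(-1/2) = 5·L^(-1/2).
Setting P·MP_L = w: 20·L^(-1/2) = w.
Solving for L: L^(-1/2) = w/20, so L = (20/w)^(2).

L(w) = 400/w²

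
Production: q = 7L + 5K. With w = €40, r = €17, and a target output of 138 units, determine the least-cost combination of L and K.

L* = 0, K* = 27.6

The inputs are perfect substitutes, so the firm uses whichever has the lower cost per unit of output.
Cost per unit of output via L is w/7 = 40/7; via K it is r/5 = 3.4. K is cheaper.
Producing q = 138 with K alone: L = 0, K = 27.6.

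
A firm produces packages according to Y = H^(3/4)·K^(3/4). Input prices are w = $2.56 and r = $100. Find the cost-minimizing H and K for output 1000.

H* = 625, K* = 16

Cost minimization requires the marginal rate of technical substitution to equal the input-price ratio: MP_H/MP_K = w/r.
Here MP_H/MP_K = (3/4)·(K/H)/(3/4) = (K/H). Setting this equal to 2.56/100 = 0.0256 gives K = 0.0256H.
Substituting into Y = 1000: H^(3/4)·(0.0256H)^(3/4) = 1000.
Solving, H = 625 and K = 16.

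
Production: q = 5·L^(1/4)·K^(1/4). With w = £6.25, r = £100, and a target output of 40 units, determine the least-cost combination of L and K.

Cost minimization requires the marginal rate of technical substitution to equal the input-price ratio: MP_L/MP_K = w/r.
Here MP_L/MP_K = (1/4)·(K/L)/(1/4) = (K/L). Setting this equal to 6.25/100 = 0.0625 gives K = 0.0625L.
Substituting into q = 40: 5·L^(1/4)·(0.0625L)^(1/4) = 40.
Solving, L = 256 and K = 16.

L* = 256, K* = 16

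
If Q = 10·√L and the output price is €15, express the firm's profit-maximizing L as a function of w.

L(w) = 5625/w²

MP_L = (1/2)·10·L^(-1/2) = 5·L^(-1/2).
Setting P·MP_L = w: 75·L^(-1/2) = w.
Solving for L: L^(-1/2) = w/75, so L = (75/w)^(2).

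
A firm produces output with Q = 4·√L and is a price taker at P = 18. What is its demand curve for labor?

MP_L = (1/2)·4·L^(-1/2) = 2·L^(-1/2).
Setting P·MP_L = w: 36·L^(-1/2) = w.
Solving for L: L^(-1/2) = w/36, so L = (36/w)^(2).

L(w) = 1296/w²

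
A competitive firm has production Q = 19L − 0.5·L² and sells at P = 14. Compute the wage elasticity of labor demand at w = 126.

From P·MP_L = w with MP_L = 19 − L, labor demand is L(w) = 19 − w/14.
dL/dw = −1/(14) = -1/14.
At w = 126, L = 10, so ε = (dL/dw)·(w/L) = (-1/14)·(126/10) = -0.9.

ε = -0.9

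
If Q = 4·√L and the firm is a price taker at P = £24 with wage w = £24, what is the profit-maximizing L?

MP_L = (1/2)·4·L^(-1/2) = 2·L^(-1/2).
Profit maximization for a price taker requires P·MP_L = w: 24·2·L^(-1/2) = 24.
So L^(-1/2) = 0.5, which gives L = 4.

L* = 4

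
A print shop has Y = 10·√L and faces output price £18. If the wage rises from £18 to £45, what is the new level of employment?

L* = 4

From P·MP_L = w with MP_L = 5·L^(-1/2), the labor demand is L(w) = (90/w)^(2).
At w = 18: L = 25. At w = 45: L = 4.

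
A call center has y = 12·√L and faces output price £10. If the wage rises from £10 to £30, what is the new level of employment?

From P·MP_L = w with MP_L = 6·L^(-1/2), the labor demand is L(w) = (60/w)^(2).
At w = 10: L = 36. At w = 30: L = 4.

L* = 4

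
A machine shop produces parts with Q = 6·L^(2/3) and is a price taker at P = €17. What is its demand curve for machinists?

L(w) = 314432/w³

MP_L = (2/3)·6·L^(-1/3) = 4·L^(-1/3).
Setting P·MP_L = w: 68·L^(-1/3) = w.
Solving for L: L^(-1/3) = w/68, so L = (68/w)^(3).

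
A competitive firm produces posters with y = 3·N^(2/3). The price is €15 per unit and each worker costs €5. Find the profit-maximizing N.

N* = 216

MP_N = (2/3)·3·N^(-1/3) = 2·N^(-1/3).
Profit maximization for a price taker requires P·MP_N = w: 15·2·N^(-1/3) = 5.
So N^(-1/3) = 1/6, which gives N = 216.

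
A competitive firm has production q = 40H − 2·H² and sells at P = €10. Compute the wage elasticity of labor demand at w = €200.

ε = -1

From P·MP_H = w with MP_H = 40 − 4H, labor demand is H(w) = (40 − w/10)/4.
dH/dw = −1/(40) = -0.025.
At w = 200, H = 5, so ε = (dH/dw)·(w/H) = (-0.025)·(200/5) = -1.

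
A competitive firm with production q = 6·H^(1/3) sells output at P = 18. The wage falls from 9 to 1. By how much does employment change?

From P·MP_H = w with MP_H = 2·H^(-2/3), the labor demand is H(w) = (36/w)^(3/2).
At w = 9: H = 8. At w = 1: H = 216.
ΔH = 216 − 8 = 208.

ΔH = 208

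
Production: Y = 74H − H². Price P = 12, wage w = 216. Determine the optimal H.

H* = 28

The marginal product of H is MP_H = 74 − 2H.
A price-taking firm hires until the value of the marginal product equals the wage: P·MP_H = w, so 12·(74 − 2H) = 216.
Then 74 − 2H = 18, giving H = 28.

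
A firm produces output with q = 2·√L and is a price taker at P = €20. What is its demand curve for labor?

MP_L = (1/2)·2·L^(-1/2) = L^(-1/2).
Setting P·MP_L = w: 20·L^(-1/2) = w.
Solving for L: L^(-1/2) = w/20, so L = (20/w)^(2).

L(w) = 400/w²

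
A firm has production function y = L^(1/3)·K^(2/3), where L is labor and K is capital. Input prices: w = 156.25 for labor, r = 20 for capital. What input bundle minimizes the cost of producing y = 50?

L* = 8, K* = 125

Cost minimization requires the marginal rate of technical substitution to equal the input-price ratio: MP_L/MP_K = w/r.
Here MP_L/MP_K = (1/3)·(K/L)/(2/3) = 0.5·(K/L). Setting this equal to 156.25/20 = 7.8125 gives K = 15.625L.
Substituting into y = 50: L^(1/3)·(15.625L)^(2/3) = 50.
Solving, L = 8 and K = 125.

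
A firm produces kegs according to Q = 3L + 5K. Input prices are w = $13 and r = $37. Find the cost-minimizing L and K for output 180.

L* = 60, K* = 0

The inputs are perfect substitutes, so the firm uses whichever has the lower cost per unit of output.
Cost per unit of output via L is w/3 = 13/3; via K it is r/5 = 7.4. L is cheaper.
Producing Q = 180 with L alone: L = 60, K = 0.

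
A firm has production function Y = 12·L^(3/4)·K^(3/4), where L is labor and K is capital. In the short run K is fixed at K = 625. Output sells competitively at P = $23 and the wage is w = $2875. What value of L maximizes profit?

With K = 625, MP_L = (3/4)·12·L^(-1/4)·625^(3/4) = 1125·L^(-1/4).
Profit maximization for a price taker requires P·MP_L = w: 23·1125·L^(-1/4) = 2875.
So L^(-1/4) = 1/9, which gives L = 6561.

L* = 6561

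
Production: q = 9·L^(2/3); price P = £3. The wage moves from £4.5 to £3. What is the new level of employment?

L* = 216

From P·MP_L = w with MP_L = 6·L^(-1/3), the labor demand is L(w) = (18/w)^(3).
At w = 4.5: L = 64. At w = 3: L = 216.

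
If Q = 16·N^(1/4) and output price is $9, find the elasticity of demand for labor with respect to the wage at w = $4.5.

MP_N = (1/4)·16·N^(-3/4), so P·MP_N = w gives 36·N^(-3/4) = w.
Solving, N(w) = (36/w)^(4/3). This is a constant-elasticity form: N ∝ w^(−4/3), so ε = −4/3.

ε = -4/3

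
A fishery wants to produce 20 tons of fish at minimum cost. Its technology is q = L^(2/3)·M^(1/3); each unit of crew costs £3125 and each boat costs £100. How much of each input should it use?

Cost minimization requires the marginal rate of technical substitution to equal the input-price ratio: MP_L/MP_M = w/r.
Here MP_L/MP_M = (2/3)·(M/L)/(1/3) = 2·(M/L). Setting this equal to 3125/100 = 31.25 gives M = 15.625L.
Substituting into q = 20: L^(2/3)·(15.625L)^(1/3) = 20.
Solving, L = 8 and M = 125.

L* = 8, M* = 125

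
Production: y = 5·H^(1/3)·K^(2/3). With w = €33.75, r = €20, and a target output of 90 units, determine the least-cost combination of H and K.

Cost minimization requires the marginal rate of technical substitution to equal the input-price ratio: MP_H/MP_K = w/r.
Here MP_H/MP_K = (1/3)·(K/H)/(2/3) = 0.5·(K/H). Setting this equal to 33.75/20 = 1.6875 gives K = 3.375H.
Substituting into y = 90: 5·H^(1/3)·(3.375H)^(2/3) = 90.
Solving, H = 8 and K = 27.

H* = 8, K* = 27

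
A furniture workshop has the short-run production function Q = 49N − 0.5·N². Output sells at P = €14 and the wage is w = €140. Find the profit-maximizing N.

N* = 39

The marginal product of N is MP_N = 49 − N.
A price-taking firm hires until the value of the marginal product equals the wage: P·MP_N = w, so 14·(49 − N) = 140.
Then 49 − N = 10, giving N = 39.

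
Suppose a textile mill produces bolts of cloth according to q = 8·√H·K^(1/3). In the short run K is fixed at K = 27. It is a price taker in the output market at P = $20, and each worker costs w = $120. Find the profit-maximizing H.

H* = 4

With K = 27, MP_H = (1/2)·8·H^(-1/2)·27^(1/3) = 12·H^(-1/2).
Profit maximization for a price taker requires P·MP_H = w: 20·12·H^(-1/2) = 120.
So H^(-1/2) = 0.5, which gives H = 4.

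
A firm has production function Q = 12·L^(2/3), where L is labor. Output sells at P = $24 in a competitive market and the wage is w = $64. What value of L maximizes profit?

MP_L = (2/3)·12·L^(-1/3) = 8·L^(-1/3).
Profit maximization for a price taker requires P·MP_L = w: 24·8·L^(-1/3) = 64.
So L^(-1/3) = 1/3, which gives L = 27.

L* = 27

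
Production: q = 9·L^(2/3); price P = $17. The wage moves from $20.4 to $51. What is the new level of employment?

From P·MP_L = w with MP_L = 6·L^(-1/3), the labor demand is L(w) = (102/w)^(3).
At w = 20.4: L = 125. At w = 51: L = 8.

L* = 8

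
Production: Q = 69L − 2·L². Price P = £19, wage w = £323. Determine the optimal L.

The marginal product of L is MP_L = 69 − 4L.
A price-taking firm hires until the value of the marginal product equals the wage: P·MP_L = w, so 19·(69 − 4L) = 323.
Then 69 − 4L = 17, giving L = 13.

L* = 13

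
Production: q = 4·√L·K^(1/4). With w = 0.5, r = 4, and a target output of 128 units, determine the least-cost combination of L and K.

L* = 256, K* = 16

Cost minimization requires the marginal rate of technical substitution to equal the input-price ratio: MP_L/MP_K = w/r.
Here MP_L/MP_K = (1/2)·(K/L)/(1/4) = 2·(K/L). Setting this equal to 0.5/4 = 0.125 gives K = 0.0625L.
Substituting into q = 128: 4·L^(1/2)·(0.0625L)^(1/4) = 128.
Solving, L = 256 and K = 16.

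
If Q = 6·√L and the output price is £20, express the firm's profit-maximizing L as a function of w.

MP_L = (1/2)·6·L^(-1/2) = 3·L^(-1/2).
Setting P·MP_L = w: 60·L^(-1/2) = w.
Solving for L: L^(-1/2) = w/60, so L = (60/w)^(2).

L(w) = 3600/w²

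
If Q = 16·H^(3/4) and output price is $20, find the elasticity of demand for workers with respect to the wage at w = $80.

MP_H = (3/4)·16·H^(-1/4), so P·MP_H = w gives 240·H^(-1/4) = w.
Solving, H(w) = (240/w)^(4). This is a constant-elasticity form: H ∝ w^(−4), so ε = −4.

ε = -4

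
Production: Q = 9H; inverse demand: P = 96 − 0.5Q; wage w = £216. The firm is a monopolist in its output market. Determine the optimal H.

Marginal revenue from the inverse demand is MR = 96 − Q.
The marginal product is MP_H = 9.
A monopolist hires until marginal revenue product equals the wage: MR·MP_H = w.
(96 − 9H)·9 = 216, so H = 8.

H* = 8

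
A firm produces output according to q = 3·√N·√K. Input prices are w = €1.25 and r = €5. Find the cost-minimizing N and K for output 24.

Cost minimization requires the marginal rate of technical substitution to equal the input-price ratio: MP_N/MP_K = w/r.
Here MP_N/MP_K = (1/2)·(K/N)/(1/2) = (K/N). Setting this equal to 1.25/5 = 0.25 gives K = 0.25N.
Substituting into q = 24: 3·N^(1/2)·(0.25N)^(1/2) = 24.
Solving, N = 16 and K = 4.

N* = 16, K* = 4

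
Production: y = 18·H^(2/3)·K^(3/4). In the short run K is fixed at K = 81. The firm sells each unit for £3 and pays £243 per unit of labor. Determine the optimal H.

H* = 64

With K = 81, MP_H = (2/3)·18·H^(-1/3)·81^(3/4) = 324·H^(-1/3).
Profit maximization for a price taker requires P·MP_H = w: 3·324·H^(-1/3) = 243.
So H^(-1/3) = 0.25, which gives H = 64.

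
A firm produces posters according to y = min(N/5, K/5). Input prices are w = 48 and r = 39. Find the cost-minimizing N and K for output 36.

With a fixed-proportions technology, the cost-minimizing bundle uses no slack in either input: N/5 = K/5 = y.
So N = 5·36 = 180 and K = 5·36 = 180.

N* = 180, K* = 180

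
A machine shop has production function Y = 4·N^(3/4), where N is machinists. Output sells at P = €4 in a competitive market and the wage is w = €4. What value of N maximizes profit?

N* = 81

MP_N = (3/4)·4·N^(-1/4) = 3·N^(-1/4).
Profit maximization for a price taker requires P·MP_N = w: 4·3·N^(-1/4) = 4.
So N^(-1/4) = 1/3, which gives N = 81.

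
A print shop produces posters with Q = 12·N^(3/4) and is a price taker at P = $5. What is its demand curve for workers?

MP_N = (3/4)·12·N^(-1/4) = 9·N^(-1/4).
Setting P·MP_N = w: 45·N^(-1/4) = w.
Solving for N: N^(-1/4) = w/45, so N = (45/w)^(4).

N(w) = 4100625/w^(4)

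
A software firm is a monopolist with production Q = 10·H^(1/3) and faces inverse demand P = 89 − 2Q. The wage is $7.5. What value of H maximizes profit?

Marginal revenue from the inverse demand is MR = 89 − 4Q.
The marginal product is MP_H = (10/3)·H^(-2/3).
A monopolist hires until marginal revenue product equals the wage: MR·MP_H = w.
At H, Q = 10·H^(1/3). Substituting and solving: (89 − 40·H^(1/3))·(10/3)·H^(-2/3) = 7.5 gives H = 8.

H* = 8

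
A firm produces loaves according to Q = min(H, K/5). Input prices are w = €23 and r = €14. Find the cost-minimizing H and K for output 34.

H* = 34, K* = 170

With a fixed-proportions technology, the cost-minimizing bundle uses no slack in either input: H = K/5 = Q.
So H = 34 and K = 5·34 = 170.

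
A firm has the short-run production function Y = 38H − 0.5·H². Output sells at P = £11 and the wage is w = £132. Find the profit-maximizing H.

H* = 26

The marginal product of H is MP_H = 38 − H.
A price-taking firm hires until the value of the marginal product equals the wage: P·MP_H = w, so 11·(38 − H) = 132.
Then 38 − H = 12, giving H = 26.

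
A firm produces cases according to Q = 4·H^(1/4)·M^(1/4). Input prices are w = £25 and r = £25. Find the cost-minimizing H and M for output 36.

Cost minimization requires the marginal rate of technical substitution to equal the input-price ratio: MP_H/MP_M = w/r.
Here MP_H/MP_M = (1/4)·(M/H)/(1/4) = (M/H). Setting this equal to 25/25 = 1 gives M = H.
Substituting into Q = 36: 4·H^(1/4)·(H)^(1/4) = 36.
Solving, H = 81 and M = 81.

H* = 81, M* = 81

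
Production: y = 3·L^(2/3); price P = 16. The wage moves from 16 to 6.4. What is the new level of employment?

From P·MP_L = w with MP_L = 2·L^(-1/3), the labor demand is L(w) = (32/w)^(3).
At w = 16: L = 8. At w = 6.4: L = 125.

L* = 125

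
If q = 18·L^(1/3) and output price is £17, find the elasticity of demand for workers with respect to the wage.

MP_L = (1/3)·18·L^(-2/3), so P·MP_L = w gives 102·L^(-2/3) = w.
Solving, L(w) = (102/w)^(3/2). This is a constant-elasticity form: L ∝ w^(−3/2), so ε = −3/2.

ε = -1.5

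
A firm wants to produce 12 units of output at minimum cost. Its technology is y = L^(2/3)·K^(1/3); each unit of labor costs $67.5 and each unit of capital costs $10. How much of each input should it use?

Cost minimization requires the marginal rate of technical substitution to equal the input-price ratio: MP_L/MP_K = w/r.
Here MP_L/MP_K = (2/3)·(K/L)/(1/3) = 2·(K/L). Setting this equal to 67.5/10 = 6.75 gives K = 3.375L.
Substituting into y = 12: L^(2/3)·(3.375L)^(1/3) = 12.
Solving, L = 8 and K = 27.

L* = 8, K* = 27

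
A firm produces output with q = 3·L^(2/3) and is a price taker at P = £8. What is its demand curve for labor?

MP_L = (2/3)·3·L^(-1/3) = 2·L^(-1/3).
Setting P·MP_L = w: 16·L^(-1/3) = w.
Solving for L: L^(-1/3) = w/16, so L = (16/w)^(3).

L(w) = 4096/w³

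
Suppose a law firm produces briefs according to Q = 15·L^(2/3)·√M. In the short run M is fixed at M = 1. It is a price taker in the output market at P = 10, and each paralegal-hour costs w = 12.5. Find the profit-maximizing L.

L* = 512

With M = 1, MP_L = (2/3)·15·L^(-1/3)·1^(1/2) = 10·L^(-1/3).
Profit maximization for a price taker requires P·MP_L = w: 10·10·L^(-1/3) = 12.5.
So L^(-1/3) = 0.125, which gives L = 512.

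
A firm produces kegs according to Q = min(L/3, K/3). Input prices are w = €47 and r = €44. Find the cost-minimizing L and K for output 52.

With a fixed-proportions technology, the cost-minimizing bundle uses no slack in either input: L/3 = K/3 = Q.
So L = 3·52 = 156 and K = 3·52 = 156.

L* = 156, K* = 156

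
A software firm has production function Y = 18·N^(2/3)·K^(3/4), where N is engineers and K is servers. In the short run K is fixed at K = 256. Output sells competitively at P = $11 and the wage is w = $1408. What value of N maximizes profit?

N* = 216

With K = 256, MP_N = (2/3)·18·N^(-1/3)·256^(3/4) = 768·N^(-1/3).
Profit maximization for a price taker requires P·MP_N = w: 11·768·N^(-1/3) = 1408.
So N^(-1/3) = 1/6, which gives N = 216.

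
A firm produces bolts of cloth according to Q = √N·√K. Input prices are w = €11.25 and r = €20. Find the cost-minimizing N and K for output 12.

Cost minimization requires the marginal rate of technical substitution to equal the input-price ratio: MP_N/MP_K = w/r.
Here MP_N/MP_K = (1/2)·(K/N)/(1/2) = (K/N). Setting this equal to 11.25/20 = 0.5625 gives K = 0.5625N.
Substituting into Q = 12: N^(1/2)·(0.5625N)^(1/2) = 12.
Solving, N = 16 and K = 9.

N* = 16, K* = 9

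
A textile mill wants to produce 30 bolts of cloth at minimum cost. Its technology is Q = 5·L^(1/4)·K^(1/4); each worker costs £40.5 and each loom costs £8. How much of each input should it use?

Cost minimization requires the marginal rate of technical substitution to equal the input-price ratio: MP_L/MP_K = w/r.
Here MP_L/MP_K = (1/4)·(K/L)/(1/4) = (K/L). Setting this equal to 40.5/8 = 5.0625 gives K = 5.0625L.
Substituting into Q = 30: 5·L^(1/4)·(5.0625L)^(1/4) = 30.
Solving, L = 16 and K = 81.

L* = 16, K* = 81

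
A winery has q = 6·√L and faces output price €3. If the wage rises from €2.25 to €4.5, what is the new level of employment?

From P·MP_L = w with MP_L = 3·L^(-1/2), the labor demand is L(w) = (9/w)^(2).
At w = 2.25: L = 16. At w = 4.5: L = 4.

L* = 4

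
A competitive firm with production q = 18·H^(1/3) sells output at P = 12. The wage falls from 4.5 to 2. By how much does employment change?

From P·MP_H = w with MP_H = 6·H^(-2/3), the labor demand is H(w) = (72/w)^(3/2).
At w = 4.5: H = 64. At w = 2: H = 216.
ΔH = 216 − 64 = 152.

ΔH = 152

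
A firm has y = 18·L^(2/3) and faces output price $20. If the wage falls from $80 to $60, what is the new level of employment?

From P·MP_L = w with MP_L = 12·L^(-1/3), the labor demand is L(w) = (240/w)^(3).
At w = 80: L = 27. At w = 60: L = 64.

L* = 64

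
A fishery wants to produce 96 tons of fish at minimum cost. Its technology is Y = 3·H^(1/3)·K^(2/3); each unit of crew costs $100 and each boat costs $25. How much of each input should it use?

Cost minimization requires the marginal rate of technical substitution to equal the input-price ratio: MP_H/MP_K = w/r.
Here MP_H/MP_K = (1/3)·(K/H)/(2/3) = 0.5·(K/H). Setting this equal to 100/25 = 4 gives K = 8H.
Substituting into Y = 96: 3·H^(1/3)·(8H)^(2/3) = 96.
Solving, H = 8 and K = 64.

H* = 8, K* = 64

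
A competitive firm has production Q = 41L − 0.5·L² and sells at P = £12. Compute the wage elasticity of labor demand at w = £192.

ε = -0.64

From P·MP_L = w with MP_L = 41 − L, labor demand is L(w) = 41 − w/12.
dL/dw = −1/(12) = -1/12.
At w = 192, L = 25, so ε = (dL/dw)·(w/L) = (-1/12)·(192/25) = -0.64.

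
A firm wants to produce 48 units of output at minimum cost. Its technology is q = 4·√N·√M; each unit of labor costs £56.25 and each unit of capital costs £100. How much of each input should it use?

Cost minimization requires the marginal rate of technical substitution to equal the input-price ratio: MP_N/MP_M = w/r.
Here MP_N/MP_M = (1/2)·(M/N)/(1/2) = (M/N). Setting this equal to 56.25/100 = 0.5625 gives M = 0.5625N.
Substituting into q = 48: 4·N^(1/2)·(0.5625N)^(1/2) = 48.
Solving, N = 16 and M = 9.

N* = 16, M* = 9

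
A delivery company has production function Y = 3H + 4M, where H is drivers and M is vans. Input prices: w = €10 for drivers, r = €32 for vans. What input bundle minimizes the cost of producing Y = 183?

H* = 61, M* = 0

The inputs are perfect substitutes, so the firm uses whichever has the lower cost per unit of output.
Cost per unit of output via H is w/3 = 10/3; via M it is r/4 = 8. H is cheaper.
Producing Y = 183 with H alone: H = 61, M = 0.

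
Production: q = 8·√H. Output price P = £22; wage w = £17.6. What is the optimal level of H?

MP_H = (1/2)·8·H^(-1/2) = 4·H^(-1/2).
Profit maximization for a price taker requires P·MP_H = w: 22·4·H^(-1/2) = 17.6.
So H^(-1/2) = 0.2, which gives H = 25.

H* = 25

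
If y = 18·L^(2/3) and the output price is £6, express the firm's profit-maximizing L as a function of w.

L(w) = 373248/w³

MP_L = (2/3)·18·L^(-1/3) = 12·L^(-1/3).
Setting P·MP_L = w: 72·L^(-1/3) = w.
Solving for L: L^(-1/3) = w/72, so L = (72/w)^(3).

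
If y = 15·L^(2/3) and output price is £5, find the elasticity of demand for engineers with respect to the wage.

ε = -3

MP_L = (2/3)·15·L^(-1/3), so P·MP_L = w gives 50·L^(-1/3) = w.
Solving, L(w) = (50/w)^(3). This is a constant-elasticity form: L ∝ w^(−3), so ε = −3.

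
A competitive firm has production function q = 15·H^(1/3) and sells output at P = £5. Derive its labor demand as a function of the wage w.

MP_H = (1/3)·15·H^(-2/3) = 5·H^(-2/3).
Setting P·MP_H = w: 25·H^(-2/3) = w.
Solving for H: H^(-2/3) = w/25, so H = (25/w)^(3/2).

H(w) = (25/w)^(3/2)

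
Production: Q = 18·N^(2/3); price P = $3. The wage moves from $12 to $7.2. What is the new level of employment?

From P·MP_N = w with MP_N = 12·N^(-1/3), the labor demand is N(w) = (36/w)^(3).
At w = 12: N = 27. At w = 7.2: N = 125.

N* = 125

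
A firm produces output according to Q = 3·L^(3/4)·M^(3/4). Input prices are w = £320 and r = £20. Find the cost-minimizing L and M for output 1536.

L* = 16, M* = 256

Cost minimization requires the marginal rate of technical substitution to equal the input-price ratio: MP_L/MP_M = w/r.
Here MP_L/MP_M = (3/4)·(M/L)/(3/4) = (M/L). Setting this equal to 320/20 = 16 gives M = 16L.
Substituting into Q = 1536: 3·L^(3/4)·(16L)^(3/4) = 1536.
Solving, L = 16 and M = 256.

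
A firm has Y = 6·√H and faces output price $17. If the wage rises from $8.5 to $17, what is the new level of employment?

H* = 9

From P·MP_H = w with MP_H = 3·H^(-1/2), the labor demand is H(w) = (51/w)^(2).
At w = 8.5: H = 36. At w = 17: H = 9.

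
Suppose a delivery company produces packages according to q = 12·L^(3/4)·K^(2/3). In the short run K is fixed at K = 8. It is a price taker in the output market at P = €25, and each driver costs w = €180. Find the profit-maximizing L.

L* = 625

With K = 8, MP_L = (3/4)·12·L^(-1/4)·8^(2/3) = 36·L^(-1/4).
Profit maximization for a price taker requires P·MP_L = w: 25·36·L^(-1/4) = 180.
So L^(-1/4) = 0.2, which gives L = 625.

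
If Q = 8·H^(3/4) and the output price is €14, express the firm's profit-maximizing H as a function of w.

H(w) = (84/w)^(4)

MP_H = (3/4)·8·H^(-1/4) = 6·H^(-1/4).
Setting P·MP_H = w: 84·H^(-1/4) = w.
Solving for H: H^(-1/4) = w/84, so H = (84/w)^(4).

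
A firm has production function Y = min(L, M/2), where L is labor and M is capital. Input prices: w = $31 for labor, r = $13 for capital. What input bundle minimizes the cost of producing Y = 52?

With a fixed-proportions technology, the cost-minimizing bundle uses no slack in either input: L = M/2 = Y.
So L = 52 and M = 2·52 = 104.

L* = 52, M* = 104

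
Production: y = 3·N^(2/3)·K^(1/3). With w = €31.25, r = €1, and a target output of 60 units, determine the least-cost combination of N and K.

Cost minimization requires the marginal rate of technical substitution to equal the input-price ratio: MP_N/MP_K = w/r.
Here MP_N/MP_K = (2/3)·(K/N)/(1/3) = 2·(K/N). Setting this equal to 31.25/1 = 31.25 gives K = 15.625N.
Substituting into y = 60: 3·N^(2/3)·(15.625N)^(1/3) = 60.
Solving, N = 8 and K = 125.

N* = 8, K* = 125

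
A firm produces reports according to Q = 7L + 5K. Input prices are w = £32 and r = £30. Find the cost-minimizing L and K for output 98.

The inputs are perfect substitutes, so the firm uses whichever has the lower cost per unit of output.
Cost per unit of output via L is w/7 = 32/7; via K it is r/5 = 6. L is cheaper.
Producing Q = 98 with L alone: L = 14, K = 0.

L* = 14, K* = 0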